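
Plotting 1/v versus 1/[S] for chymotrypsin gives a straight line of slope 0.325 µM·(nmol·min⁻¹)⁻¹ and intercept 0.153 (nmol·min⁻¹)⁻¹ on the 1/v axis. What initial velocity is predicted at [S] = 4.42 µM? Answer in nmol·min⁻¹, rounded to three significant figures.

The y-intercept is 1/Vmax, so Vmax = 1/0.153 = 6.54 nmol·min⁻¹.
The slope is Km/Vmax, so Km = 0.325 × 6.54 = 2.12 µM.
Then v = 6.54 × 4.42/(2.12 + 4.42) = 4.41 nmol·min⁻¹.

4.41 nmol·min⁻¹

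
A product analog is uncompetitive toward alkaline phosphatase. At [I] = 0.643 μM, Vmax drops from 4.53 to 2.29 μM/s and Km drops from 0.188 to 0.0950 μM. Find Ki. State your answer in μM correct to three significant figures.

Uncompetitive: Vmax,app = Vmax/α (and Km,app = Km/α) with α = 1 + [I]/Ki.
α = Vmax/Vmax,app = 4.53/2.29 = 1.978.
Ki = [I]/(α − 1) = 0.643/0.9782 = 0.657 μM.

0.657 μM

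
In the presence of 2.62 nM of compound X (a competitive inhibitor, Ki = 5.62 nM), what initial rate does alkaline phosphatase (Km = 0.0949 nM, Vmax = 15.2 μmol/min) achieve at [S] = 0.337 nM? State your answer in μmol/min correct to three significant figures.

α = 1 + [I]/Ki = 1 + 2.62/5.62 = 1.466.
For a competitive inhibitor, Vmax is unchanged and the apparent Km becomes α·Km: Km,app = 0.139 nM, Vmax,app = 15.2 μmol/min.
v = Vmax,app·[S]/(Km,app + [S]) = 15.2 × 0.337/(0.139 + 0.337) = 10.8 μmol/min.

10.8 μmol/min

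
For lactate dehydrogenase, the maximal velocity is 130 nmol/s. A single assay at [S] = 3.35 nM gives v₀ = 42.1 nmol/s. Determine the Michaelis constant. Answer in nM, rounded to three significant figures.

6.99 nM

From v = Vmax[S]/(Km+[S]), Km = [S](Vmax − v)/v.
Km = 3.35 × (130 − 42.1) / 42.1 = 294.5/42.1 = 6.99 nM.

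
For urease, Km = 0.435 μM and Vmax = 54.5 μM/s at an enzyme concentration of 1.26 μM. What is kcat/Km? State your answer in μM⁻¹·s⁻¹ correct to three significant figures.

99.4 μM⁻¹·s⁻¹

kcat = Vmax/[E]total = 54.5/1.26 = 43.3 s⁻¹.
kcat/Km = 43.3/0.435 = 99.4 μM⁻¹·s⁻¹.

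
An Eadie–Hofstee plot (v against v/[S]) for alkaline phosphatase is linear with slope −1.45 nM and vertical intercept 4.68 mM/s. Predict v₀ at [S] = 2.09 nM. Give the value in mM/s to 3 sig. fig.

2.76 mM/s

In the Eadie–Hofstee form v = Vmax − Km·(v/[S]), the slope is −Km and the intercept is Vmax, so Km = 1.45 nM and Vmax = 4.68 mM/s.
v = 4.68 × 2.09/(1.45 + 2.09) = 2.76 mM/s.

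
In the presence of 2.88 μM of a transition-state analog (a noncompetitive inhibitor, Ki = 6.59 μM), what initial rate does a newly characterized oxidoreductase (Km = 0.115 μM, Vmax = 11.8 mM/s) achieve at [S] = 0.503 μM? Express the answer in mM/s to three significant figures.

With α = 1 + [I]/Ki = 1 + 2.88/6.59 = 1.437, the noncompetitive rate law is v = (Vmax/α)·[S] / (Km + [S]).
v = (11.8/1.437)×0.503 / (0.115 + 0.503) = 4.130/0.6180 = 6.68 mM/s.

6.68 mM/s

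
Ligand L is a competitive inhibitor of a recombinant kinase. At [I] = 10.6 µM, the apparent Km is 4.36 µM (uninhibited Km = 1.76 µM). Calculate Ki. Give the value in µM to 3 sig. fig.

7.18 µM

Competitive: Km,app = α·Km with α = 1 + [I]/Ki.
α = Km,app/Km = 4.36/1.76 = 2.477.
Since α = 1 + [I]/Ki, [I]/Ki = 2.477 − 1 = 1.477 and Ki = 10.6/1.477 = 7.18 µM.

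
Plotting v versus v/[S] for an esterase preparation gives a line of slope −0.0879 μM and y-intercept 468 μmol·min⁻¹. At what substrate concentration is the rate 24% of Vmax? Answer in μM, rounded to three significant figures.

0.0278 μM

The Eadie–Hofstee slope gives Km = 0.0879 μM (slope = −Km).
v/Vmax = [S]/(Km+[S]) = 0.24 ⇒ [S] = Km·0.24/(1−0.24) = 0.0879 × 0.3158 = 0.0278 μM.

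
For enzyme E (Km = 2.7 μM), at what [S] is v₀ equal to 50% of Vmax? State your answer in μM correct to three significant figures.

2.70 μM

v/Vmax = [S]/(Km+[S]) = 0.5, so [S] = Km·0.5/(1 − 0.5) = 2.7 × 1.000.
[S] = 2.70 μM.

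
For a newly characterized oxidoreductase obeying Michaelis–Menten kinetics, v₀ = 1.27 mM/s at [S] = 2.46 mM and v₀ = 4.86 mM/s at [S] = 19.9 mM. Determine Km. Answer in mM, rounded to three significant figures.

From v = Vmax[S]/(Km+[S]), each point gives Vmax = v(Km+[S])/[S].
Equating: 1.27(Km+2.46)/2.46 = 4.86(Km+19.9)/19.9.
0.5163·Km + 1.27 = 0.2442·Km + 4.86, so (0.5163 − 0.2442)·Km = 4.86 − 1.27.
Km = 3.590/0.2720 = 13.2 mM; then Vmax = 1.27(13.2+2.46)/2.46 = 8.08 mM/s.

13.2 mM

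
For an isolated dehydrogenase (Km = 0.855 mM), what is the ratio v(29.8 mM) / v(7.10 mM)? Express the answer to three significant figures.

1.09

Since Vmax cancels, v₂/v₁ = [S]₂(Km+[S]₁) / [S]₁(Km+[S]₂).
= 29.8×(0.855+7.10) / (7.10×(0.855+29.8)) = 237.1/217.7 = 1.09.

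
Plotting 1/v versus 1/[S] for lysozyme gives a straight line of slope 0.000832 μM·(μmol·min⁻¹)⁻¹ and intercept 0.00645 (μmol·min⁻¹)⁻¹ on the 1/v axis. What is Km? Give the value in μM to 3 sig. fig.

y-intercept = 1/Vmax ⇒ Vmax = 155 μmol·min⁻¹; slope = Km/Vmax ⇒ Km = slope × Vmax.
Km = 0.000832 × 155 = 0.129 μM.

0.129 μM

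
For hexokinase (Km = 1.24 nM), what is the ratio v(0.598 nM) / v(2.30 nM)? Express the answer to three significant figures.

The fractional saturations are [S]/(Km+[S]) = 2.30/3.540 = 0.6497 and 0.598/1.838 = 0.3254.
v₂/v₁ is just their ratio: 0.3254/0.6497 = 0.501.

0.501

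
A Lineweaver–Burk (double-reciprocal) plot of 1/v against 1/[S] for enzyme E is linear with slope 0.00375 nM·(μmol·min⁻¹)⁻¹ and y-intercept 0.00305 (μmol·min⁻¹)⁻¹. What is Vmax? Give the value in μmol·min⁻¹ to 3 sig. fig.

The y-intercept of a Lineweaver–Burk plot equals 1/Vmax, so Vmax = 1/0.00305 = 328 μmol·min⁻¹.

328 μmol·min⁻¹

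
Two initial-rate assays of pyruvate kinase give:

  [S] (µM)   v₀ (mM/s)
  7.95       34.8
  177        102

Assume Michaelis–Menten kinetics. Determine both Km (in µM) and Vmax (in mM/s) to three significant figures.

In reciprocal form, 1/v = (Km/Vmax)·(1/[S]) + 1/Vmax. The two points give (1/[S], 1/v) = (0.1258, 0.02874) and (0.005650, 0.009804).
Slope = (0.02874 − 0.009804)/(0.1258 − 0.005650) = 0.1576; intercept = 0.02874 − 0.1576×0.1258 = 0.008914.
Vmax = 1/intercept = 112 mM/s; Km = slope × Vmax = 0.1576 × 112 = 17.7 µM.

Km = 17.7 µM; Vmax = 112 mM/s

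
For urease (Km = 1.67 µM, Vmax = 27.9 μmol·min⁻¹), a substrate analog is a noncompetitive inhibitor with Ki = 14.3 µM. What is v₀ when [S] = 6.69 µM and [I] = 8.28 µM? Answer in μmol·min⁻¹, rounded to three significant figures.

α = 1 + [I]/Ki = 1 + 8.28/14.3 = 1.579.
For a noncompetitive inhibitor, Vmax is reduced to Vmax/α while Km is unchanged: Km,app = 1.67 µM, Vmax,app = 17.7 μmol·min⁻¹.
v = Vmax,app·[S]/(Km,app + [S]) = 17.7 × 6.69/(1.67 + 6.69) = 14.1 μmol·min⁻¹.

14.1 μmol·min⁻¹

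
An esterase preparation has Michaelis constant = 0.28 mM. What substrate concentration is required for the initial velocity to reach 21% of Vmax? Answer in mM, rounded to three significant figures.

v/Vmax = [S]/(Km+[S]) = 0.21, so [S] = Km·0.21/(1 − 0.21) = 0.28 × 0.2658.
[S] = 0.0744 mM.

0.0744 mM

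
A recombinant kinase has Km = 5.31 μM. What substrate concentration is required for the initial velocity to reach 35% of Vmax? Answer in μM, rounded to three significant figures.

v/Vmax = [S]/(Km+[S]) = 0.35, so [S] = Km·0.35/(1 − 0.35) = 5.31 × 0.5385.
[S] = 2.86 μM.

2.86 μM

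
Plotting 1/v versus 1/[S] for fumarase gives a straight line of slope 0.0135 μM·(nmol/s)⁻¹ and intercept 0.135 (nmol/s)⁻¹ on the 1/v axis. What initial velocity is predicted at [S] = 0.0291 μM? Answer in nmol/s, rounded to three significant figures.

1.67 nmol/s

The y-intercept is 1/Vmax, so Vmax = 1/0.135 = 7.41 nmol/s.
The slope is Km/Vmax, so Km = 0.0135 × 7.41 = 0.100 μM.
Then v = 7.41 × 0.0291/(0.100 + 0.0291) = 1.67 nmol/s.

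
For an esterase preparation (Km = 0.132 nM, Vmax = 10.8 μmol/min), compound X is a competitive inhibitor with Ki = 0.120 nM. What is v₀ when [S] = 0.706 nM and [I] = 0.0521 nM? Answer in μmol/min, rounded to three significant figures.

With α = 1 + [I]/Ki = 1 + 0.0521/0.120 = 1.434, the competitive rate law is v = Vmax[S] / (αKm + [S]).
v = 10.8×0.706 / (1.434×0.132 + 0.706) = 7.625/0.8953 = 8.52 μmol/min.

8.52 μmol/min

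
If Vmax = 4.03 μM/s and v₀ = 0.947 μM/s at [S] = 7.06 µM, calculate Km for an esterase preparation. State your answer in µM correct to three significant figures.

v/Vmax = 0.947/4.03 = 0.2350 = [S]/(Km+[S]).
So Km + [S] = [S]/0.2350 = 30.04 µM, giving Km = 30.04 − 7.06 = 23.0 µM.

23.0 µM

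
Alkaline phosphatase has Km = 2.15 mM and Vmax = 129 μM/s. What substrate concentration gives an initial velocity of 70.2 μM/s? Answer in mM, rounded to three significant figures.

Rearranging v = Vmax[S]/(Km+[S]) gives [S] = Km·v/(Vmax − v).
[S] = 2.15 × 70.2 / (129 − 70.2) = 150.9/58.80 = 2.57 mM.

2.57 mM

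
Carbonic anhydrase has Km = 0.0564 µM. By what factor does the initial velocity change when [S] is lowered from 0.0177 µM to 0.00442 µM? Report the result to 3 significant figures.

0.304

The fractional saturations are [S]/(Km+[S]) = 0.0177/0.07410 = 0.2389 and 0.00442/0.06082 = 0.07267.
v₂/v₁ is just their ratio: 0.07267/0.2389 = 0.304.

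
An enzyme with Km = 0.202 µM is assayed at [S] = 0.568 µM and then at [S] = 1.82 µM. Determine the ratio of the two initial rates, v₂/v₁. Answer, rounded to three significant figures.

1.22

Since Vmax cancels, v₂/v₁ = [S]₂(Km+[S]₁) / [S]₁(Km+[S]₂).
= 1.82×(0.202+0.568) / (0.568×(0.202+1.82)) = 1.401/1.148 = 1.22.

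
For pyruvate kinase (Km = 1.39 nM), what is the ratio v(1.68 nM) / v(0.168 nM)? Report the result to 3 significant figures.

The fractional saturations are [S]/(Km+[S]) = 0.168/1.558 = 0.1078 and 1.68/3.070 = 0.5472.
v₂/v₁ is just their ratio: 0.5472/0.1078 = 5.07.

5.07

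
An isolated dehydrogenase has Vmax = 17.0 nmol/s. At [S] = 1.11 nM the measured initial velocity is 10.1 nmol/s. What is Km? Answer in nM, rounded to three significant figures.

0.758 nM

v/Vmax = 10.1/17.0 = 0.5941 = [S]/(Km+[S]).
So Km + [S] = [S]/0.5941 = 1.868 nM, giving Km = 1.868 − 1.11 = 0.758 nM.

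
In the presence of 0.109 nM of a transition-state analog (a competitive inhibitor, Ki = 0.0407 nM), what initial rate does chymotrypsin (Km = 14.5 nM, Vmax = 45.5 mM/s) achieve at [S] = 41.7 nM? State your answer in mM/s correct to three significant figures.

With α = 1 + [I]/Ki = 1 + 0.109/0.0407 = 3.678, the competitive rate law is v = Vmax[S] / (αKm + [S]).
v = 45.5×41.7 / (3.678×14.5 + 41.7) = 1897/95.03 = 20.0 mM/s.

20.0 mM/s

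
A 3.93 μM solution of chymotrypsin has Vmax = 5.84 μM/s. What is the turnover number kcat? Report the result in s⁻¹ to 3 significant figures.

1.49 s⁻¹

kcat = Vmax/[E]total = 5.84 μM/s / 3.93 μM = 1.49 s⁻¹.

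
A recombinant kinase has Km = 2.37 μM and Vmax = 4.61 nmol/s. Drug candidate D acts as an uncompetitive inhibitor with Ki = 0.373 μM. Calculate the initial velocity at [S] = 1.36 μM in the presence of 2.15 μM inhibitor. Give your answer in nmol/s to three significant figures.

With α = 1 + [I]/Ki = 1 + 2.15/0.373 = 6.764, the uncompetitive rate law is v = (Vmax/α)·[S] / (Km/α + [S]).
v = (4.61/6.764)×1.36 / (2.37/6.764 + 1.36) = 0.9269/1.710 = 0.542 nmol/s.

0.542 nmol/s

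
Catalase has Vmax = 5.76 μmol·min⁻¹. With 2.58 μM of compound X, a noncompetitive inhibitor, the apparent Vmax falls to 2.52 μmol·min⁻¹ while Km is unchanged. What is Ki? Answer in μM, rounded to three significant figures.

Noncompetitive: Vmax,app = Vmax/α with α = 1 + [I]/Ki.
α = Vmax/Vmax,app = 5.76/2.52 = 2.286.
Since α = 1 + [I]/Ki, [I]/Ki = 2.286 − 1 = 1.286 and Ki = 2.58/1.286 = 2.01 μM.

2.01 μM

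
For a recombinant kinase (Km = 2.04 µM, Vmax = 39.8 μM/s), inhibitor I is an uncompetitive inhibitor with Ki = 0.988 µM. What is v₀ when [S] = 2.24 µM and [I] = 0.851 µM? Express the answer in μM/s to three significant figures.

14.4 μM/s

α = 1 + [I]/Ki = 1 + 0.851/0.988 = 1.861.
For an uncompetitive inhibitor, both parameters are divided by α, giving Vmax/α and Km/α: Km,app = 1.10 µM, Vmax,app = 21.4 μM/s.
v = Vmax,app·[S]/(Km,app + [S]) = 21.4 × 2.24/(1.10 + 2.24) = 14.4 μM/s.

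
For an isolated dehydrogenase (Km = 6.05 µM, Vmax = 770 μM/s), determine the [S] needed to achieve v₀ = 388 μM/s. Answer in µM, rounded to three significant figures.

6.15 µM

Rearranging v = Vmax[S]/(Km+[S]) gives [S] = Km·v/(Vmax − v).
[S] = 6.05 × 388 / (770 − 388) = 2347/382.0 = 6.15 µM.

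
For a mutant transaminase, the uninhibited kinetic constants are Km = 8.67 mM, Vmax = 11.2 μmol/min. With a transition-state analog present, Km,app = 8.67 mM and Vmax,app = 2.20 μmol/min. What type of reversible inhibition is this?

Vmax decreases (11.2 → 2.20 μmol/min) while Km is unchanged — pure noncompetitive inhibition.

noncompetitive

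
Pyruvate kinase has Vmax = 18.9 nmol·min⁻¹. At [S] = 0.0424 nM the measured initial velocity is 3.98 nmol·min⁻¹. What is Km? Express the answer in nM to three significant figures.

v/Vmax = 3.98/18.9 = 0.2106 = [S]/(Km+[S]).
So Km + [S] = [S]/0.2106 = 0.2013 nM, giving Km = 0.2013 − 0.0424 = 0.159 nM.

0.159 nM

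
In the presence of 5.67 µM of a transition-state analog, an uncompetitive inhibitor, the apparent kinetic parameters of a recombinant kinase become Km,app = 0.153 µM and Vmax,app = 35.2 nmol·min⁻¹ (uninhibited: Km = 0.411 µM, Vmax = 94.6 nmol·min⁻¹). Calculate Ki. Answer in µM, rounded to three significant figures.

Uncompetitive: Vmax,app = Vmax/α (and Km,app = Km/α) with α = 1 + [I]/Ki.
α = Vmax/Vmax,app = 94.6/35.2 = 2.687.
Ki = [I]/(α − 1) = 5.67/1.687 = 3.36 µM.

3.36 µM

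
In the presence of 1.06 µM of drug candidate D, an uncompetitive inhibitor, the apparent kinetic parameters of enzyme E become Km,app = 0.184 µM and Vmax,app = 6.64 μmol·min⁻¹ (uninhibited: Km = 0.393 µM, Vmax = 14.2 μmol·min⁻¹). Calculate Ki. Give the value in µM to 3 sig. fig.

0.931 µM

Uncompetitive: Vmax,app = Vmax/α (and Km,app = Km/α) with α = 1 + [I]/Ki.
α = Vmax/Vmax,app = 14.2/6.64 = 2.139.
Ki = [I]/(α − 1) = 1.06/1.139 = 0.931 µM.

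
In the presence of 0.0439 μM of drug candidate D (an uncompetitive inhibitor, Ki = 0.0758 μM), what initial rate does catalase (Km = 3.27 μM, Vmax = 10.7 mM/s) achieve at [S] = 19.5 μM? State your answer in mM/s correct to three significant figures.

6.13 mM/s

With α = 1 + [I]/Ki = 1 + 0.0439/0.0758 = 1.579, the uncompetitive rate law is v = (Vmax/α)·[S] / (Km/α + [S]).
v = (10.7/1.579)×19.5 / (3.27/1.579 + 19.5) = 132.1/21.57 = 6.13 mM/s.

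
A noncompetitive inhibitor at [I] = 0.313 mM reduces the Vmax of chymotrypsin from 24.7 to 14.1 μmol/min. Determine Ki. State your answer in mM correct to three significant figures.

0.416 mM

Noncompetitive: Vmax,app = Vmax/α with α = 1 + [I]/Ki.
α = Vmax/Vmax,app = 24.7/14.1 = 1.752.
Ki = [I]/(α − 1) = 0.313/0.7518 = 0.416 mM.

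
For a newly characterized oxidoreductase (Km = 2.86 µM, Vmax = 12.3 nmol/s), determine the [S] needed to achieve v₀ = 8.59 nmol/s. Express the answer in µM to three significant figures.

6.62 µM

Rearranging v = Vmax[S]/(Km+[S]) gives [S] = Km·v/(Vmax − v).
[S] = 2.86 × 8.59 / (12.3 − 8.59) = 24.57/3.710 = 6.62 µM.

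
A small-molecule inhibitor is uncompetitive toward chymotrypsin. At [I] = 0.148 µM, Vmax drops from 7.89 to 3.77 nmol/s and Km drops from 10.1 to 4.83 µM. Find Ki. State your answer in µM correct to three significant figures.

Uncompetitive: Vmax,app = Vmax/α (and Km,app = Km/α) with α = 1 + [I]/Ki.
α = Vmax/Vmax,app = 7.89/3.77 = 2.093.
Since α = 1 + [I]/Ki, [I]/Ki = 2.093 − 1 = 1.093 and Ki = 0.148/1.093 = 0.135 µM.

0.135 µM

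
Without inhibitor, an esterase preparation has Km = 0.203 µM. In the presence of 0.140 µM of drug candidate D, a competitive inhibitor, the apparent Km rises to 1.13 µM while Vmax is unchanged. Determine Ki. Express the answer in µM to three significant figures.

0.0307 µM

Competitive: Km,app = α·Km with α = 1 + [I]/Ki.
α = Km,app/Km = 1.13/0.203 = 5.567.
Ki = [I]/(α − 1) = 0.140/4.567 = 0.0307 µM.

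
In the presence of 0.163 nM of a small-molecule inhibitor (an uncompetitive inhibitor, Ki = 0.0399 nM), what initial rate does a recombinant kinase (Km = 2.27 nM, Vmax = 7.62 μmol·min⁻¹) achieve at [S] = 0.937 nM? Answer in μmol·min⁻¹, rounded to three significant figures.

α = 1 + [I]/Ki = 1 + 0.163/0.0399 = 5.085.
For an uncompetitive inhibitor, both parameters are divided by α, giving Vmax/α and Km/α: Km,app = 0.446 nM, Vmax,app = 1.50 μmol·min⁻¹.
v = Vmax,app·[S]/(Km,app + [S]) = 1.50 × 0.937/(0.446 + 0.937) = 1.01 μmol·min⁻¹.

1.01 μmol·min⁻¹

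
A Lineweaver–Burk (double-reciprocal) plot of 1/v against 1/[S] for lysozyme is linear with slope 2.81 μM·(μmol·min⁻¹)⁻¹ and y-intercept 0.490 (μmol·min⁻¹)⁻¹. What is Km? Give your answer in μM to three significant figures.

5.73 μM

y-intercept = 1/Vmax ⇒ Vmax = 2.04 μmol·min⁻¹; slope = Km/Vmax ⇒ Km = slope × Vmax.
Km = 2.81 × 2.04 = 5.73 μM.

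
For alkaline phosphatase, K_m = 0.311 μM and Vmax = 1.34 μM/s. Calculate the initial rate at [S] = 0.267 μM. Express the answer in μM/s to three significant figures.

[S]/(Km+[S]) = 0.267/0.5780 = 0.4619, the fractional saturation.
v = 0.4619 × Vmax = 0.4619 × 1.34 = 0.619 μM/s.

0.619 μM/s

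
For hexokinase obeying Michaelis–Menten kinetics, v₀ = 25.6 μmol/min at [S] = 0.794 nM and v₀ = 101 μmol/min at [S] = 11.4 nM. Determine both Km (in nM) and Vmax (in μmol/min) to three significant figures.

Km = 3.22 nM; Vmax = 130 μmol/min

From v = Vmax[S]/(Km+[S]), each point gives Vmax = v(Km+[S])/[S].
Equating: 25.6(Km+0.794)/0.794 = 101(Km+11.4)/11.4.
32.24·Km + 25.6 = 8.860·Km + 101, so (32.24 − 8.860)·Km = 101 − 25.6.
Km = 75.40/23.38 = 3.22 nM; then Vmax = 25.6(3.22+0.794)/0.794 = 130 μmol/min.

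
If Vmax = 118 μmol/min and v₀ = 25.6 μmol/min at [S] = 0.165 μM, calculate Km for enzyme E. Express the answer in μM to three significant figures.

0.596 μM

From v = Vmax[S]/(Km+[S]), Km = [S](Vmax − v)/v.
Km = 0.165 × (118 − 25.6) / 25.6 = 15.25/25.6 = 0.596 μM.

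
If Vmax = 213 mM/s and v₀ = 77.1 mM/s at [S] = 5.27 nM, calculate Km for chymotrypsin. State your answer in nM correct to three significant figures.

From v = Vmax[S]/(Km+[S]), Km = [S](Vmax − v)/v.
Km = 5.27 × (213 − 77.1) / 77.1 = 716.2/77.1 = 9.29 nM.

9.29 nM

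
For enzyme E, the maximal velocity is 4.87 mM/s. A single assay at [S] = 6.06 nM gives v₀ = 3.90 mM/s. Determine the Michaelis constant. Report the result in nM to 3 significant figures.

From v = Vmax[S]/(Km+[S]), Km = [S](Vmax − v)/v.
Km = 6.06 × (4.87 − 3.90) / 3.90 = 5.878/3.90 = 1.51 nM.

1.51 nM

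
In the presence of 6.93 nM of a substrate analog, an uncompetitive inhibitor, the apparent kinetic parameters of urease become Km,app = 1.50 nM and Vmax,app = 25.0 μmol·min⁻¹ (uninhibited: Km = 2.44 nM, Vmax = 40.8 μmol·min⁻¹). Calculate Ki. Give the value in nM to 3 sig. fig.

Uncompetitive: Vmax,app = Vmax/α (and Km,app = Km/α) with α = 1 + [I]/Ki.
α = Vmax/Vmax,app = 40.8/25.0 = 1.632.
Since α = 1 + [I]/Ki, [I]/Ki = 1.632 − 1 = 0.6320 and Ki = 6.93/0.6320 = 11.0 nM.

11.0 nM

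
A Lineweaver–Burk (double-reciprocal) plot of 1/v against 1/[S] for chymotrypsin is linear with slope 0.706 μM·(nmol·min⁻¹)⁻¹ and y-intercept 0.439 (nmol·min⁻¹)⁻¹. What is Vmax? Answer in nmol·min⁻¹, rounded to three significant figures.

2.28 nmol·min⁻¹

The y-intercept of a Lineweaver–Burk plot equals 1/Vmax, so Vmax = 1/0.439 = 2.28 nmol·min⁻¹.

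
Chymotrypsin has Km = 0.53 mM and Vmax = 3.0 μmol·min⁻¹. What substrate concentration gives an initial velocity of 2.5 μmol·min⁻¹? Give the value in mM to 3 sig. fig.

2.65 mM

Rearranging v = Vmax[S]/(Km+[S]) gives [S] = Km·v/(Vmax − v).
[S] = 0.53 × 2.5 / (3.0 − 2.5) = 1.325/0.5000 = 2.65 mM.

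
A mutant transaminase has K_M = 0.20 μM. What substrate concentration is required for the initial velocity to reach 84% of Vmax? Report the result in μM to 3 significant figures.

v/Vmax = [S]/(Km+[S]) = 0.84, so [S] = Km·0.84/(1 − 0.84) = 0.20 × 5.250.
[S] = 1.05 μM.

1.05 μM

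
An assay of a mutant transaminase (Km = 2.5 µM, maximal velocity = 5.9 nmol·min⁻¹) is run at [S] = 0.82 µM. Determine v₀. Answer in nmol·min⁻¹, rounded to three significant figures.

v = Vmax·[S]/(Km + [S]) = 5.9 × 0.82 / (2.5 + 0.82)
  = 4.838 / 3.320 = 1.46 nmol·min⁻¹.

1.46 nmol·min⁻¹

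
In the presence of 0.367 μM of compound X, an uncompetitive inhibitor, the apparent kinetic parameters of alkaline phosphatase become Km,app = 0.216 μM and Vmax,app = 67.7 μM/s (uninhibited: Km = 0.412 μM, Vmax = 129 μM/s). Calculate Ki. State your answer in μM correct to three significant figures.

Uncompetitive: Vmax,app = Vmax/α (and Km,app = Km/α) with α = 1 + [I]/Ki.
α = Vmax/Vmax,app = 129/67.7 = 1.905.
Since α = 1 + [I]/Ki, [I]/Ki = 1.905 − 1 = 0.9055 and Ki = 0.367/0.9055 = 0.405 μM.

0.405 μM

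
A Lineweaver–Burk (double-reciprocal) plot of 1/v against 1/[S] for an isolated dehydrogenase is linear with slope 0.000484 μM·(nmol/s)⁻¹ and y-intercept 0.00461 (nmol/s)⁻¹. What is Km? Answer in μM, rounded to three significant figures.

y-intercept = 1/Vmax ⇒ Vmax = 217 nmol/s; slope = Km/Vmax ⇒ Km = slope × Vmax.
Km = 0.000484 × 217 = 0.105 μM.

0.105 μM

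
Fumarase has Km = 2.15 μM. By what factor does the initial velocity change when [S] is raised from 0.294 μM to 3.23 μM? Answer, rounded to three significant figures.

Since Vmax cancels, v₂/v₁ = [S]₂(Km+[S]₁) / [S]₁(Km+[S]₂).
= 3.23×(2.15+0.294) / (0.294×(2.15+3.23)) = 7.894/1.582 = 4.99.

4.99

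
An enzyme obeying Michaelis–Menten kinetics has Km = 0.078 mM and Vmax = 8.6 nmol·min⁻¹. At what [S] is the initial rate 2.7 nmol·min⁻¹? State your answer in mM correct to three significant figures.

0.0357 mM

Rearranging v = Vmax[S]/(Km+[S]) gives [S] = Km·v/(Vmax − v).
[S] = 0.078 × 2.7 / (8.6 − 2.7) = 0.2106/5.900 = 0.0357 mM.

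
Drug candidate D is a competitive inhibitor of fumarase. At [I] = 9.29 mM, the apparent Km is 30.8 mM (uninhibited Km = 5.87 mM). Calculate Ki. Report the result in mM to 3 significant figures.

Competitive: Km,app = α·Km with α = 1 + [I]/Ki.
α = Km,app/Km = 30.8/5.87 = 5.247.
Ki = [I]/(α − 1) = 9.29/4.247 = 2.19 mM.

2.19 mM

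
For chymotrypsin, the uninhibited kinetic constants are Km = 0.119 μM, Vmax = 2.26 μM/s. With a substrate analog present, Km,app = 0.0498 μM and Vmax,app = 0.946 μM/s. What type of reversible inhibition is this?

uncompetitive

Both Km and Vmax decrease by the same factor (~2.39-fold) — characteristic of uncompetitive inhibition.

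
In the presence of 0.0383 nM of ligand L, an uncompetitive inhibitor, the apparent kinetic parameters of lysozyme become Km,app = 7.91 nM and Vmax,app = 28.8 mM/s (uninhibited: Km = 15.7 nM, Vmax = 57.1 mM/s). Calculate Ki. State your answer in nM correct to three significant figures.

0.0390 nM

Uncompetitive: Vmax,app = Vmax/α (and Km,app = Km/α) with α = 1 + [I]/Ki.
α = Vmax/Vmax,app = 57.1/28.8 = 1.983.
Since α = 1 + [I]/Ki, [I]/Ki = 1.983 − 1 = 0.9826 and Ki = 0.0383/0.9826 = 0.0390 nM.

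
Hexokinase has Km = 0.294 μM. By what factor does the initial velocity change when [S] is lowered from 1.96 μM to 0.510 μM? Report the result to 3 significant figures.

0.729

Since Vmax cancels, v₂/v₁ = [S]₂(Km+[S]₁) / [S]₁(Km+[S]₂).
= 0.510×(0.294+1.96) / (1.96×(0.294+0.510)) = 1.150/1.576 = 0.729.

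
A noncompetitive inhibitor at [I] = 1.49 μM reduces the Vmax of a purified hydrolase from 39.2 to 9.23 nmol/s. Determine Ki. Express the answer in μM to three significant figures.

0.459 μM

Noncompetitive: Vmax,app = Vmax/α with α = 1 + [I]/Ki.
α = Vmax/Vmax,app = 39.2/9.23 = 4.247.
Ki = [I]/(α − 1) = 1.49/3.247 = 0.459 μM.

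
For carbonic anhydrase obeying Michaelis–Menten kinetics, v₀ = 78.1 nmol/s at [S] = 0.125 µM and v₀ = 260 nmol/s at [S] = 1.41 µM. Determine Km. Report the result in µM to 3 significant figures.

From v = Vmax[S]/(Km+[S]), each point gives Vmax = v(Km+[S])/[S].
Equating: 78.1(Km+0.125)/0.125 = 260(Km+1.41)/1.41.
624.8·Km + 78.1 = 184.4·Km + 260, so (624.8 − 184.4)·Km = 260 − 78.1.
Km = 181.9/440.4 = 0.413 µM; then Vmax = 78.1(0.413+0.125)/0.125 = 336 nmol/s.

0.413 µM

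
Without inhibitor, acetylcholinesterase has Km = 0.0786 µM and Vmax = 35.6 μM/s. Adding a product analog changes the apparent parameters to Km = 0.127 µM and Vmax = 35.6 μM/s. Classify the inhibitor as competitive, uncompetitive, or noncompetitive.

competitive

Km increases (0.0786 → 0.127 µM) while Vmax is unchanged — the hallmark of competitive inhibition.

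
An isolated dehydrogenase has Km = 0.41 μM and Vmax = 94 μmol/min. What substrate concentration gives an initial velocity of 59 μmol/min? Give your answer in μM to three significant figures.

Rearranging v = Vmax[S]/(Km+[S]) gives [S] = Km·v/(Vmax − v).
[S] = 0.41 × 59 / (94 − 59) = 24.19/35.00 = 0.691 μM.

0.691 μM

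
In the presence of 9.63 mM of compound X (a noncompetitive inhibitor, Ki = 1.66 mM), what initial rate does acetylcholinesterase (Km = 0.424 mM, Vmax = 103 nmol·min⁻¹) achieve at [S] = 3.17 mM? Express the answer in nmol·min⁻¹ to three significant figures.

With α = 1 + [I]/Ki = 1 + 9.63/1.66 = 6.801, the noncompetitive rate law is v = (Vmax/α)·[S] / (Km + [S]).
v = (103/6.801)×3.17 / (0.424 + 3.17) = 48.01/3.594 = 13.4 nmol·min⁻¹.

13.4 nmol·min⁻¹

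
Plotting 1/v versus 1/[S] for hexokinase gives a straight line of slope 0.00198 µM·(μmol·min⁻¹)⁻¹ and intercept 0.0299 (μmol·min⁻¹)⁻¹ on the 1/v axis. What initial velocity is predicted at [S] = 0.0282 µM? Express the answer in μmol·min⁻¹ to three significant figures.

The y-intercept is 1/Vmax, so Vmax = 1/0.0299 = 33.4 μmol·min⁻¹.
The slope is Km/Vmax, so Km = 0.00198 × 33.4 = 0.0662 µM.
Then v = 33.4 × 0.0282/(0.0662 + 0.0282) = 9.99 μmol·min⁻¹.

9.99 μmol·min⁻¹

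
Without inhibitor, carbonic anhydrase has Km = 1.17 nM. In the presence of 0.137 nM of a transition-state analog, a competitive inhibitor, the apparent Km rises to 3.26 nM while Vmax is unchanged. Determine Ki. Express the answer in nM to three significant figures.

Competitive: Km,app = α·Km with α = 1 + [I]/Ki.
α = Km,app/Km = 3.26/1.17 = 2.786.
Ki = [I]/(α − 1) = 0.137/1.786 = 0.0767 nM.

0.0767 nM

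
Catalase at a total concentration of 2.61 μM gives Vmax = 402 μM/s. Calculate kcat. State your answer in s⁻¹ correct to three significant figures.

154 s⁻¹

kcat = Vmax/[E]total = 402 μM/s / 2.61 μM = 154 s⁻¹.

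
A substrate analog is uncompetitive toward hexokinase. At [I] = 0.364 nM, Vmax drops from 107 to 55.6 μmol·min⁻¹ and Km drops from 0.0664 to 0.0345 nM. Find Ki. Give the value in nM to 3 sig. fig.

Uncompetitive: Vmax,app = Vmax/α (and Km,app = Km/α) with α = 1 + [I]/Ki.
α = Vmax/Vmax,app = 107/55.6 = 1.924.
Ki = [I]/(α − 1) = 0.364/0.9245 = 0.394 nM.

0.394 nM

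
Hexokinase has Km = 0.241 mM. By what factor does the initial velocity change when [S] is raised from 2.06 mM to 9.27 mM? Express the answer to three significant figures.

1.09

The fractional saturations are [S]/(Km+[S]) = 2.06/2.301 = 0.8953 and 9.27/9.511 = 0.9747.
v₂/v₁ is just their ratio: 0.9747/0.8953 = 1.09.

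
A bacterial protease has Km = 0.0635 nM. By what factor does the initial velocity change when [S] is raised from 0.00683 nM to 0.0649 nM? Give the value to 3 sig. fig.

The fractional saturations are [S]/(Km+[S]) = 0.00683/0.07033 = 0.09711 and 0.0649/0.1284 = 0.5055.
v₂/v₁ is just their ratio: 0.5055/0.09711 = 5.20.

5.20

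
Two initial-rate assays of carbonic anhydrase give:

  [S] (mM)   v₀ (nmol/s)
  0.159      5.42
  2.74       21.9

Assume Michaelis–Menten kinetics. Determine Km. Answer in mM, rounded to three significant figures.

0.632 mM

In reciprocal form, 1/v = (Km/Vmax)·(1/[S]) + 1/Vmax. The two points give (1/[S], 1/v) = (6.289, 0.1845) and (0.3650, 0.04566).
Slope = (0.1845 − 0.04566)/(6.289 − 0.3650) = 0.02344; intercept = 0.1845 − 0.02344×6.289 = 0.03711.
Vmax = 1/intercept = 26.9 nmol/s; Km = slope × Vmax = 0.02344 × 26.9 = 0.632 mM.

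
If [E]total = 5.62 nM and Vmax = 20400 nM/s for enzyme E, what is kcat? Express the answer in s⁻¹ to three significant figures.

kcat = Vmax/[E]total = 20400 nM/s / 5.62 nM = 3630 s⁻¹.

3630 s⁻¹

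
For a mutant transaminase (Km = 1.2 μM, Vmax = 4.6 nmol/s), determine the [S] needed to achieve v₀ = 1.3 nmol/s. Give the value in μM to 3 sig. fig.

0.473 μM

The required fractional saturation is v/Vmax = 1.3/4.6 = 0.2826.
Then [S]/(Km+[S]) = 0.2826 ⇒ [S] = 1.2 × 0.2826/(1 − 0.2826) = 0.473 μM.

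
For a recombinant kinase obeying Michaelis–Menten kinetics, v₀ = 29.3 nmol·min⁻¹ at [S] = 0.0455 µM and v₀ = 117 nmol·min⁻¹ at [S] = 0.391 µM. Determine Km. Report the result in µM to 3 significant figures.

0.254 µM

From v = Vmax[S]/(Km+[S]), each point gives Vmax = v(Km+[S])/[S].
Equating: 29.3(Km+0.0455)/0.0455 = 117(Km+0.391)/0.391.
644.0·Km + 29.3 = 299.2·Km + 117, so (644.0 − 299.2)·Km = 117 − 29.3.
Km = 87.70/344.7 = 0.254 µM; then Vmax = 29.3(0.254+0.0455)/0.0455 = 193 nmol·min⁻¹.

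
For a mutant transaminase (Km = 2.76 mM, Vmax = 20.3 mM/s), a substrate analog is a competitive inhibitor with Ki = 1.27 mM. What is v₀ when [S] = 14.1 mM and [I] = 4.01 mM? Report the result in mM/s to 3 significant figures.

α = 1 + [I]/Ki = 1 + 4.01/1.27 = 4.157.
For a competitive inhibitor, Vmax is unchanged and the apparent Km becomes α·Km: Km,app = 11.5 mM, Vmax,app = 20.3 mM/s.
v = Vmax,app·[S]/(Km,app + [S]) = 20.3 × 14.1/(11.5 + 14.1) = 11.2 mM/s.

11.2 mM/s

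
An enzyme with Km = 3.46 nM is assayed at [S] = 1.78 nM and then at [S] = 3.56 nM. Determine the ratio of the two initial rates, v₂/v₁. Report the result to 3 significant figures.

The fractional saturations are [S]/(Km+[S]) = 1.78/5.240 = 0.3397 and 3.56/7.020 = 0.5071.
v₂/v₁ is just their ratio: 0.5071/0.3397 = 1.49.

1.49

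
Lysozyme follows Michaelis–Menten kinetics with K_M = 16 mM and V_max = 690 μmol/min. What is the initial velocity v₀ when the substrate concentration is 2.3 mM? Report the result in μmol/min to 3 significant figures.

[S]/(Km+[S]) = 2.3/18.30 = 0.1257, the fractional saturation.
v = 0.1257 × Vmax = 0.1257 × 690 = 86.7 μmol/min.

86.7 μmol/min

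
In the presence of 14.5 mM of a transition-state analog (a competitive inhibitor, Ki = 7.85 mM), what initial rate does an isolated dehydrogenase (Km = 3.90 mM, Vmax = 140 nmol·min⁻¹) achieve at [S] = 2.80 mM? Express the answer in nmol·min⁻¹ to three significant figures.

28.2 nmol·min⁻¹

α = 1 + [I]/Ki = 1 + 14.5/7.85 = 2.847.
For a competitive inhibitor, Vmax is unchanged and the apparent Km becomes α·Km: Km,app = 11.1 mM, Vmax,app = 140 nmol·min⁻¹.
v = Vmax,app·[S]/(Km,app + [S]) = 140 × 2.80/(11.1 + 2.80) = 28.2 nmol·min⁻¹.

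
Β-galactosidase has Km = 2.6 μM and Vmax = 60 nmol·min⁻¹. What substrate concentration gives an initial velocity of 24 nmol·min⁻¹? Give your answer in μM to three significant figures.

Rearranging v = Vmax[S]/(Km+[S]) gives [S] = Km·v/(Vmax − v).
[S] = 2.6 × 24 / (60 − 24) = 62.40/36.00 = 1.73 μM.

1.73 μM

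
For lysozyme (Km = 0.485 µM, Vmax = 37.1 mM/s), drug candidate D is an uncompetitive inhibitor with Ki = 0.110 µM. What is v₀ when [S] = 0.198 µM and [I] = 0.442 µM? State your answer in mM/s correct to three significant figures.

α = 1 + [I]/Ki = 1 + 0.442/0.110 = 5.018.
For an uncompetitive inhibitor, both parameters are divided by α, giving Vmax/α and Km/α: Km,app = 0.0966 µM, Vmax,app = 7.39 mM/s.
v = Vmax,app·[S]/(Km,app + [S]) = 7.39 × 0.198/(0.0966 + 0.198) = 4.97 mM/s.

4.97 mM/s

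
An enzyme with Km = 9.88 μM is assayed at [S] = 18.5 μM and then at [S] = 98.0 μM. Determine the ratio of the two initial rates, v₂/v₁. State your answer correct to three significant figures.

Since Vmax cancels, v₂/v₁ = [S]₂(Km+[S]₁) / [S]₁(Km+[S]₂).
= 98.0×(9.88+18.5) / (18.5×(9.88+98.0)) = 2781/1996 = 1.39.

1.39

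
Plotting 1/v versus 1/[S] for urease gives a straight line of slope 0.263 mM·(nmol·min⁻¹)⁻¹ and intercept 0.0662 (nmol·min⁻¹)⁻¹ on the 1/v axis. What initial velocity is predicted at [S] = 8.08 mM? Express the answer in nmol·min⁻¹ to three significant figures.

The y-intercept is 1/Vmax, so Vmax = 1/0.0662 = 15.1 nmol·min⁻¹.
The slope is Km/Vmax, so Km = 0.263 × 15.1 = 3.97 mM.
Then v = 15.1 × 8.08/(3.97 + 8.08) = 10.1 nmol·min⁻¹.

10.1 nmol·min⁻¹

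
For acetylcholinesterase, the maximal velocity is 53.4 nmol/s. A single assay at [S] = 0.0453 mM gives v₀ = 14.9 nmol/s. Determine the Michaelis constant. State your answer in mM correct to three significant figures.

0.117 mM

From v = Vmax[S]/(Km+[S]), Km = [S](Vmax − v)/v.
Km = 0.0453 × (53.4 − 14.9) / 14.9 = 1.744/14.9 = 0.117 mM.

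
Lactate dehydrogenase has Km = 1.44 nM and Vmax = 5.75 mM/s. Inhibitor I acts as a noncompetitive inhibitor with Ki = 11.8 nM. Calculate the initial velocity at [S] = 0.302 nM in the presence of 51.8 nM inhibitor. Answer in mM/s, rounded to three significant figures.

0.185 mM/s

α = 1 + [I]/Ki = 1 + 51.8/11.8 = 5.390.
For a noncompetitive inhibitor, Vmax is reduced to Vmax/α while Km is unchanged: Km,app = 1.44 nM, Vmax,app = 1.07 mM/s.
v = Vmax,app·[S]/(Km,app + [S]) = 1.07 × 0.302/(1.44 + 0.302) = 0.185 mM/s.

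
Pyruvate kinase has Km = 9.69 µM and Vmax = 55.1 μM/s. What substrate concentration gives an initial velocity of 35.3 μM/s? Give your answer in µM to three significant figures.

The required fractional saturation is v/Vmax = 35.3/55.1 = 0.6407.
Then [S]/(Km+[S]) = 0.6407 ⇒ [S] = 9.69 × 0.6407/(1 − 0.6407) = 17.3 µM.

17.3 µM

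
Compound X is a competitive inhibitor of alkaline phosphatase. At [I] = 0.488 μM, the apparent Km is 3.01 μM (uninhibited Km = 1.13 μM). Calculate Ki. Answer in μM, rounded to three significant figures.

0.293 μM

Competitive: Km,app = α·Km with α = 1 + [I]/Ki.
α = Km,app/Km = 3.01/1.13 = 2.664.
Ki = [I]/(α − 1) = 0.488/1.664 = 0.293 μM.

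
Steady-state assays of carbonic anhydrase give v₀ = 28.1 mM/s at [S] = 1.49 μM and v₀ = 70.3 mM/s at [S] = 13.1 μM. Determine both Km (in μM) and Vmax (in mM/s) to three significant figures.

Km = 3.13 μM; Vmax = 87.1 mM/s

In reciprocal form, 1/v = (Km/Vmax)·(1/[S]) + 1/Vmax. The two points give (1/[S], 1/v) = (0.6711, 0.03559) and (0.07634, 0.01422).
Slope = (0.03559 − 0.01422)/(0.6711 − 0.07634) = 0.03592; intercept = 0.03559 − 0.03592×0.6711 = 0.01148.
Vmax = 1/intercept = 87.1 mM/s; Km = slope × Vmax = 0.03592 × 87.1 = 3.13 μM.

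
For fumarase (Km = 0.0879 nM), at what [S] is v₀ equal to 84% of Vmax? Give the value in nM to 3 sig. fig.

v/Vmax = [S]/(Km+[S]) = 0.84, so [S] = Km·0.84/(1 − 0.84) = 0.0879 × 5.250.
[S] = 0.461 nM.

0.461 nM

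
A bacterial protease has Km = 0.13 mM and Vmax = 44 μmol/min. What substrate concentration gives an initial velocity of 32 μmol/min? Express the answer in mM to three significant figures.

Rearranging v = Vmax[S]/(Km+[S]) gives [S] = Km·v/(Vmax − v).
[S] = 0.13 × 32 / (44 − 32) = 4.160/12.00 = 0.347 mM.

0.347 mM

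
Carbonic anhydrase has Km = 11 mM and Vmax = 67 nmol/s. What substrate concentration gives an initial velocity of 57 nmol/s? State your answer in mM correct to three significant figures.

62.7 mM

Rearranging v = Vmax[S]/(Km+[S]) gives [S] = Km·v/(Vmax − v).
[S] = 11 × 57 / (67 − 57) = 627.0/10.00 = 62.7 mM.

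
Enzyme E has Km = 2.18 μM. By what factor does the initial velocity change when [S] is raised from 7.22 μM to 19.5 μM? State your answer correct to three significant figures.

1.17

The fractional saturations are [S]/(Km+[S]) = 7.22/9.400 = 0.7681 and 19.5/21.68 = 0.8994.
v₂/v₁ is just their ratio: 0.8994/0.7681 = 1.17.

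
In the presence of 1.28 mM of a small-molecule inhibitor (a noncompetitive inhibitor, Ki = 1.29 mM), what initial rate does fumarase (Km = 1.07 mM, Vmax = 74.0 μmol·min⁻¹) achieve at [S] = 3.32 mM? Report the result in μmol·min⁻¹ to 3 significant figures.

28.1 μmol·min⁻¹

α = 1 + [I]/Ki = 1 + 1.28/1.29 = 1.992.
For a noncompetitive inhibitor, Vmax is reduced to Vmax/α while Km is unchanged: Km,app = 1.07 mM, Vmax,app = 37.1 μmol·min⁻¹.
v = Vmax,app·[S]/(Km,app + [S]) = 37.1 × 3.32/(1.07 + 3.32) = 28.1 μmol·min⁻¹.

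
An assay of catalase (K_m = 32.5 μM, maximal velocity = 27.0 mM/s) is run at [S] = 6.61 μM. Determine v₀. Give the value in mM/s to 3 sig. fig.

[S]/(Km+[S]) = 6.61/39.11 = 0.1690, the fractional saturation.
v = 0.1690 × Vmax = 0.1690 × 27.0 = 4.56 mM/s.

4.56 mM/s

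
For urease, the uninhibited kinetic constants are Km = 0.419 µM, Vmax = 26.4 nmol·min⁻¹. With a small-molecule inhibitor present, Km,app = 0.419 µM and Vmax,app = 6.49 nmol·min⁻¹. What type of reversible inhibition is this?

Vmax decreases (26.4 → 6.49 nmol·min⁻¹) while Km is unchanged — pure noncompetitive inhibition.

noncompetitive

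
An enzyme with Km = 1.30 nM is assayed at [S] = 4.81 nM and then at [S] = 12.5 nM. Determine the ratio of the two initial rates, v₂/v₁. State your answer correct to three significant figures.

1.15

The fractional saturations are [S]/(Km+[S]) = 4.81/6.110 = 0.7872 and 12.5/13.80 = 0.9058.
v₂/v₁ is just their ratio: 0.9058/0.7872 = 1.15.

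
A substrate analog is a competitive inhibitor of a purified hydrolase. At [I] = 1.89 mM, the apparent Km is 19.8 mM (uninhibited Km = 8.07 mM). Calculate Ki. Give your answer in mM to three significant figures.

Competitive: Km,app = α·Km with α = 1 + [I]/Ki.
α = Km,app/Km = 19.8/8.07 = 2.454.
Ki = [I]/(α − 1) = 1.89/1.454 = 1.30 mM.

1.30 mM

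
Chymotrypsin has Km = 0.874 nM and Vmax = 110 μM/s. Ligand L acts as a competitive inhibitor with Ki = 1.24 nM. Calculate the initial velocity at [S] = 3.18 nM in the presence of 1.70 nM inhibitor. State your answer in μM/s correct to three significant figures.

66.6 μM/s

With α = 1 + [I]/Ki = 1 + 1.70/1.24 = 2.371, the competitive rate law is v = Vmax[S] / (αKm + [S]).
v = 110×3.18 / (2.371×0.874 + 3.18) = 349.8/5.252 = 66.6 μM/s.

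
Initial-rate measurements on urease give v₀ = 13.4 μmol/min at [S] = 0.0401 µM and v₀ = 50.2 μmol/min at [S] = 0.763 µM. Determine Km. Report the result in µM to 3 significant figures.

0.137 µM

From v = Vmax[S]/(Km+[S]), each point gives Vmax = v(Km+[S])/[S].
Equating: 13.4(Km+0.0401)/0.0401 = 50.2(Km+0.763)/0.763.
334.2·Km + 13.4 = 65.79·Km + 50.2, so (334.2 − 65.79)·Km = 50.2 − 13.4.
Km = 36.80/268.4 = 0.137 µM; then Vmax = 13.4(0.137+0.0401)/0.0401 = 59.2 μmol/min.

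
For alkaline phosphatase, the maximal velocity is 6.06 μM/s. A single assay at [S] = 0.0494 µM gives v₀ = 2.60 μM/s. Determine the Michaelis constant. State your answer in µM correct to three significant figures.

0.0657 µM

From v = Vmax[S]/(Km+[S]), Km = [S](Vmax − v)/v.
Km = 0.0494 × (6.06 − 2.60) / 2.60 = 0.1709/2.60 = 0.0657 µM.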